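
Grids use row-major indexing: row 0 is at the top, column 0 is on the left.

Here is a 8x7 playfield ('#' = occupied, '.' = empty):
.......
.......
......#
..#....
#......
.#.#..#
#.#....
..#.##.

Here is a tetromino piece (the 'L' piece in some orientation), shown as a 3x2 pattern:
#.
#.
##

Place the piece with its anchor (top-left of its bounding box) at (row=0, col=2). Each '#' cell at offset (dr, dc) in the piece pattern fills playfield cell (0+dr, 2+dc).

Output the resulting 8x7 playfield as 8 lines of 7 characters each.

Answer: ..#....
..#....
..##..#
..#....
#......
.#.#..#
#.#....
..#.##.

Derivation:
Fill (0+0,2+0) = (0,2)
Fill (0+1,2+0) = (1,2)
Fill (0+2,2+0) = (2,2)
Fill (0+2,2+1) = (2,3)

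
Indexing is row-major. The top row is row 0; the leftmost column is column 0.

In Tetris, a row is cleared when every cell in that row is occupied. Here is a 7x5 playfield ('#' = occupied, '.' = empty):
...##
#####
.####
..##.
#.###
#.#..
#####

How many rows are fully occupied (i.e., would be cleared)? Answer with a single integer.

Check each row:
  row 0: 3 empty cells -> not full
  row 1: 0 empty cells -> FULL (clear)
  row 2: 1 empty cell -> not full
  row 3: 3 empty cells -> not full
  row 4: 1 empty cell -> not full
  row 5: 3 empty cells -> not full
  row 6: 0 empty cells -> FULL (clear)
Total rows cleared: 2

Answer: 2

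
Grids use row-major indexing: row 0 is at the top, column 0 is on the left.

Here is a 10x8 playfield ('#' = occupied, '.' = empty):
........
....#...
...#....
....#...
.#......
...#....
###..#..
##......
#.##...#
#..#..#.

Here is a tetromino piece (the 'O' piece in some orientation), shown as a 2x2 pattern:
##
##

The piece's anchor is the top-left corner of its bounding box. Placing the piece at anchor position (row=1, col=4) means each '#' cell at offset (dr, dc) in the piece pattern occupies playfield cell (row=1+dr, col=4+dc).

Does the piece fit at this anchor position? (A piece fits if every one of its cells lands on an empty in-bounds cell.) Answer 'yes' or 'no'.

Answer: no

Derivation:
Check each piece cell at anchor (1, 4):
  offset (0,0) -> (1,4): occupied ('#') -> FAIL
  offset (0,1) -> (1,5): empty -> OK
  offset (1,0) -> (2,4): empty -> OK
  offset (1,1) -> (2,5): empty -> OK
All cells valid: no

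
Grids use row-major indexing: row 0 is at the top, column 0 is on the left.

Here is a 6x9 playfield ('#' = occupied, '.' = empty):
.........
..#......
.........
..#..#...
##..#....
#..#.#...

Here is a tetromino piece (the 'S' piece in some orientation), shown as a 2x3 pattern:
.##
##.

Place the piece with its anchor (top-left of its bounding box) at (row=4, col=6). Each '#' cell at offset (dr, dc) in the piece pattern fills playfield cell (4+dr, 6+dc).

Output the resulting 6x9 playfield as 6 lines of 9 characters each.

Fill (4+0,6+1) = (4,7)
Fill (4+0,6+2) = (4,8)
Fill (4+1,6+0) = (5,6)
Fill (4+1,6+1) = (5,7)

Answer: .........
..#......
.........
..#..#...
##..#..##
#..#.###.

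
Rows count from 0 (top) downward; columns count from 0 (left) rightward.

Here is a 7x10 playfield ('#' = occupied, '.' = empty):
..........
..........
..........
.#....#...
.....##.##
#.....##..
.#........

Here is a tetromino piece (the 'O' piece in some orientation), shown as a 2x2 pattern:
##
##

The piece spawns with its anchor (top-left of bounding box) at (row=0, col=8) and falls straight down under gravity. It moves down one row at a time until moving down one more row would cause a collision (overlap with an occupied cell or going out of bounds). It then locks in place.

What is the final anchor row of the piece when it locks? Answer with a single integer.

Spawn at (row=0, col=8). Try each row:
  row 0: fits
  row 1: fits
  row 2: fits
  row 3: blocked -> lock at row 2

Answer: 2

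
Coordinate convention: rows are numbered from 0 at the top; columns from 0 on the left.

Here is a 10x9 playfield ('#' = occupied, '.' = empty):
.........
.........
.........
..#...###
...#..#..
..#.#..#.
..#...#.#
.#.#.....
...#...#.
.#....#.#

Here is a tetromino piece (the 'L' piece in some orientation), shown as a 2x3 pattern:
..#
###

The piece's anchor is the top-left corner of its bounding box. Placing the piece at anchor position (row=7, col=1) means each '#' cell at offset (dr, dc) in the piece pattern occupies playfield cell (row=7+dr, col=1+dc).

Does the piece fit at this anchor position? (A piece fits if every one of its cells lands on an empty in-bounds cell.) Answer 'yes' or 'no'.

Answer: no

Derivation:
Check each piece cell at anchor (7, 1):
  offset (0,2) -> (7,3): occupied ('#') -> FAIL
  offset (1,0) -> (8,1): empty -> OK
  offset (1,1) -> (8,2): empty -> OK
  offset (1,2) -> (8,3): occupied ('#') -> FAIL
All cells valid: no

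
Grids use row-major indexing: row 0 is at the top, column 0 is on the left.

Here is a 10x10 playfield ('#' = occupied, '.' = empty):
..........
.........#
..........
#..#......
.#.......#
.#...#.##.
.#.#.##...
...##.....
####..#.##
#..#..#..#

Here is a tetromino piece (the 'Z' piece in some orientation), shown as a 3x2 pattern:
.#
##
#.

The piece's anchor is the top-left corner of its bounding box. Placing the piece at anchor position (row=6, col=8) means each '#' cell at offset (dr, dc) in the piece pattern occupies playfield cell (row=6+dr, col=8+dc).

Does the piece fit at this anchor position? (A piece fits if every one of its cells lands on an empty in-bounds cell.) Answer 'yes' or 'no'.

Answer: no

Derivation:
Check each piece cell at anchor (6, 8):
  offset (0,1) -> (6,9): empty -> OK
  offset (1,0) -> (7,8): empty -> OK
  offset (1,1) -> (7,9): empty -> OK
  offset (2,0) -> (8,8): occupied ('#') -> FAIL
All cells valid: no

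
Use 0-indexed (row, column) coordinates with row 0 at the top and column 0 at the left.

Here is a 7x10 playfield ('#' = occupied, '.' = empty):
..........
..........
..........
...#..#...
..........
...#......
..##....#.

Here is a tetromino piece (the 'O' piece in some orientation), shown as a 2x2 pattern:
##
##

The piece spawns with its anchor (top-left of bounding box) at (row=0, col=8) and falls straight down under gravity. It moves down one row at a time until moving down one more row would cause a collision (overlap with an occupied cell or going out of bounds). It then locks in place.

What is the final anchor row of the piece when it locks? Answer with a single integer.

Answer: 4

Derivation:
Spawn at (row=0, col=8). Try each row:
  row 0: fits
  row 1: fits
  row 2: fits
  row 3: fits
  row 4: fits
  row 5: blocked -> lock at row 4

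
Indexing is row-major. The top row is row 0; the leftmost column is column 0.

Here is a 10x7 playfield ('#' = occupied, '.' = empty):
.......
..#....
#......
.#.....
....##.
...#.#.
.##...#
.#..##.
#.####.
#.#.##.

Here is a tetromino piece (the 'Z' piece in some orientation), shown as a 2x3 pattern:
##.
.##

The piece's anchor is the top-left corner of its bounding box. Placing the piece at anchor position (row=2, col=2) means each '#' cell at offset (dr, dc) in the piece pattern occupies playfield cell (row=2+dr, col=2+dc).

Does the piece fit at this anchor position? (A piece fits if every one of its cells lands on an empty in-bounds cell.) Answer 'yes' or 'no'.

Check each piece cell at anchor (2, 2):
  offset (0,0) -> (2,2): empty -> OK
  offset (0,1) -> (2,3): empty -> OK
  offset (1,1) -> (3,3): empty -> OK
  offset (1,2) -> (3,4): empty -> OK
All cells valid: yes

Answer: yes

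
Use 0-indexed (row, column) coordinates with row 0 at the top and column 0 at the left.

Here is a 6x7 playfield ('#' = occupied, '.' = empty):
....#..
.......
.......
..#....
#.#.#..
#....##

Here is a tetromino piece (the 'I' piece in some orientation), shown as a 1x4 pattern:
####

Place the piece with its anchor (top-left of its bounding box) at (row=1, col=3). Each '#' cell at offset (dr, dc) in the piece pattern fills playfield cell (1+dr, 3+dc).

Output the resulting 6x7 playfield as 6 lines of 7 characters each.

Fill (1+0,3+0) = (1,3)
Fill (1+0,3+1) = (1,4)
Fill (1+0,3+2) = (1,5)
Fill (1+0,3+3) = (1,6)

Answer: ....#..
...####
.......
..#....
#.#.#..
#....##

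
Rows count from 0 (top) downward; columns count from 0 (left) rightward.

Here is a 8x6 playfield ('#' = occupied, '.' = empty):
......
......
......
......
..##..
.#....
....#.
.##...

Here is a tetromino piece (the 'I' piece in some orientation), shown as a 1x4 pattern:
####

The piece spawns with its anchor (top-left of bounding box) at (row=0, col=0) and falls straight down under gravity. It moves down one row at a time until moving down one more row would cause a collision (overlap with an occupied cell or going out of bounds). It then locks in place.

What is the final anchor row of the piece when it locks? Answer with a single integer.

Answer: 3

Derivation:
Spawn at (row=0, col=0). Try each row:
  row 0: fits
  row 1: fits
  row 2: fits
  row 3: fits
  row 4: blocked -> lock at row 3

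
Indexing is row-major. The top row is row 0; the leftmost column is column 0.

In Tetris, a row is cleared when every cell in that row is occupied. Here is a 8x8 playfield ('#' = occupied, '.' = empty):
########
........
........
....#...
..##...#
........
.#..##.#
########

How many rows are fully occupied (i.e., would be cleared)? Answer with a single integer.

Check each row:
  row 0: 0 empty cells -> FULL (clear)
  row 1: 8 empty cells -> not full
  row 2: 8 empty cells -> not full
  row 3: 7 empty cells -> not full
  row 4: 5 empty cells -> not full
  row 5: 8 empty cells -> not full
  row 6: 4 empty cells -> not full
  row 7: 0 empty cells -> FULL (clear)
Total rows cleared: 2

Answer: 2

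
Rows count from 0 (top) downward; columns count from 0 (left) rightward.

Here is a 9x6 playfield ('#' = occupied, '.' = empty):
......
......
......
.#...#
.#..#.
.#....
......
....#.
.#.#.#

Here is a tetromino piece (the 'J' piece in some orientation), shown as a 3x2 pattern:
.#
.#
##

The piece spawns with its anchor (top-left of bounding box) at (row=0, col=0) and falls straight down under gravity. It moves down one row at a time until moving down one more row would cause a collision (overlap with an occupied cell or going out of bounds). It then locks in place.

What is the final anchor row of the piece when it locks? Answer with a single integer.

Answer: 0

Derivation:
Spawn at (row=0, col=0). Try each row:
  row 0: fits
  row 1: blocked -> lock at row 0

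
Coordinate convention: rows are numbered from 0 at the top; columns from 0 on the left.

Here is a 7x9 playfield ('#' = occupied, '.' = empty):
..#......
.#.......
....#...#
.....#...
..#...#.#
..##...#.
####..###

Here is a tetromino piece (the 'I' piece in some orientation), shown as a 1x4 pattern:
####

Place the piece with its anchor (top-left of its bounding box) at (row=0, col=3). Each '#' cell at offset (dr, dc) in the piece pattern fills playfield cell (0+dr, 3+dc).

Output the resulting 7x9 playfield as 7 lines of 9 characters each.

Answer: ..#####..
.#.......
....#...#
.....#...
..#...#.#
..##...#.
####..###

Derivation:
Fill (0+0,3+0) = (0,3)
Fill (0+0,3+1) = (0,4)
Fill (0+0,3+2) = (0,5)
Fill (0+0,3+3) = (0,6)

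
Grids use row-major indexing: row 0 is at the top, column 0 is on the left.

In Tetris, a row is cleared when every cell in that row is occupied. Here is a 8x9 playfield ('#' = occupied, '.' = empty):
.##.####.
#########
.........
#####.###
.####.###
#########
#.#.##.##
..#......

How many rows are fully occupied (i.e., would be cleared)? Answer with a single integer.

Answer: 2

Derivation:
Check each row:
  row 0: 3 empty cells -> not full
  row 1: 0 empty cells -> FULL (clear)
  row 2: 9 empty cells -> not full
  row 3: 1 empty cell -> not full
  row 4: 2 empty cells -> not full
  row 5: 0 empty cells -> FULL (clear)
  row 6: 3 empty cells -> not full
  row 7: 8 empty cells -> not full
Total rows cleared: 2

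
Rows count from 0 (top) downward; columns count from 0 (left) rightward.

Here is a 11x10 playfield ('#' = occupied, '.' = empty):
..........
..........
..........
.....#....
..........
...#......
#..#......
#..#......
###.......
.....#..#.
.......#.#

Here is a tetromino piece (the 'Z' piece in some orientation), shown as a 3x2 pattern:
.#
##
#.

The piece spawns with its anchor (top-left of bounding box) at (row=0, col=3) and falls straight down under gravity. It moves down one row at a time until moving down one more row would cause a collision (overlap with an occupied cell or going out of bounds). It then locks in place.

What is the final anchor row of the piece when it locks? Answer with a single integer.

Answer: 2

Derivation:
Spawn at (row=0, col=3). Try each row:
  row 0: fits
  row 1: fits
  row 2: fits
  row 3: blocked -> lock at row 2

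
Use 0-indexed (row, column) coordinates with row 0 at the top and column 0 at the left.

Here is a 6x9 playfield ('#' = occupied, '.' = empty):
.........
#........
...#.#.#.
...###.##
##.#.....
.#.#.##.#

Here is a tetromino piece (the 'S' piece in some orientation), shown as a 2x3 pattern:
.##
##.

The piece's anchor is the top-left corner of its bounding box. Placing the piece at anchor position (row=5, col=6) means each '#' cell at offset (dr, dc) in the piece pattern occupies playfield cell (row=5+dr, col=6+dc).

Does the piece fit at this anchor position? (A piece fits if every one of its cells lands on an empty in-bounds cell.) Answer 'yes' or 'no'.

Answer: no

Derivation:
Check each piece cell at anchor (5, 6):
  offset (0,1) -> (5,7): empty -> OK
  offset (0,2) -> (5,8): occupied ('#') -> FAIL
  offset (1,0) -> (6,6): out of bounds -> FAIL
  offset (1,1) -> (6,7): out of bounds -> FAIL
All cells valid: no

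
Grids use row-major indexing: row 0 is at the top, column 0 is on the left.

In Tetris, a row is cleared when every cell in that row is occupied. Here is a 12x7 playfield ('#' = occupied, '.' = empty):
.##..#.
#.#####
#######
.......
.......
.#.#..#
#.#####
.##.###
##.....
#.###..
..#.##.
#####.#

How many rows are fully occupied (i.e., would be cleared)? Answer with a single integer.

Check each row:
  row 0: 4 empty cells -> not full
  row 1: 1 empty cell -> not full
  row 2: 0 empty cells -> FULL (clear)
  row 3: 7 empty cells -> not full
  row 4: 7 empty cells -> not full
  row 5: 4 empty cells -> not full
  row 6: 1 empty cell -> not full
  row 7: 2 empty cells -> not full
  row 8: 5 empty cells -> not full
  row 9: 3 empty cells -> not full
  row 10: 4 empty cells -> not full
  row 11: 1 empty cell -> not full
Total rows cleared: 1

Answer: 1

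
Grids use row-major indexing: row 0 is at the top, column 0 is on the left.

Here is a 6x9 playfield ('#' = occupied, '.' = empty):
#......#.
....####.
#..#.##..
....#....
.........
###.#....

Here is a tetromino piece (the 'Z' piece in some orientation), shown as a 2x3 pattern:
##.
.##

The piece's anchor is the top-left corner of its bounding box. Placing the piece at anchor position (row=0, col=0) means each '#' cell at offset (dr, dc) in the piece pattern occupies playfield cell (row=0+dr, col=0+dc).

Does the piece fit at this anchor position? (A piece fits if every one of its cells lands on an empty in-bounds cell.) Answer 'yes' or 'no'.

Check each piece cell at anchor (0, 0):
  offset (0,0) -> (0,0): occupied ('#') -> FAIL
  offset (0,1) -> (0,1): empty -> OK
  offset (1,1) -> (1,1): empty -> OK
  offset (1,2) -> (1,2): empty -> OK
All cells valid: no

Answer: no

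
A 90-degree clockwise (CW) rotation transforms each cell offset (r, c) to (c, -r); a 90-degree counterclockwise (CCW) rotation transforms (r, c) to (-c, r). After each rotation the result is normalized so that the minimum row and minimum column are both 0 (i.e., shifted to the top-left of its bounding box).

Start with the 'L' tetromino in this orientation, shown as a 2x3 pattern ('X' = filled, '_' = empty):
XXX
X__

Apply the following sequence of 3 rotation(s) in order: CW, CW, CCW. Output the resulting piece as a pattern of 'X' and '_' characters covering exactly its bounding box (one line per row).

Answer: XX
_X
_X

Derivation:
Start:
XXX
X__
After rotation 1 (CW):
XX
_X
_X
After rotation 2 (CW):
__X
XXX
After rotation 3 (CCW):
XX
_X
_X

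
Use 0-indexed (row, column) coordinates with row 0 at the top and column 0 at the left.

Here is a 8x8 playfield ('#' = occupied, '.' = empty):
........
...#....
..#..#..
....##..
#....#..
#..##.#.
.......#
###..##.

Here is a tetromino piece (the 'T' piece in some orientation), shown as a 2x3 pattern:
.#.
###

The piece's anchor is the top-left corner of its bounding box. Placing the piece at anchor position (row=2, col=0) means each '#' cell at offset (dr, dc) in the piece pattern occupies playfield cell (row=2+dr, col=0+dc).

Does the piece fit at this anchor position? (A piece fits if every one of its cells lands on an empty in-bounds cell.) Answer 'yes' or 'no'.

Check each piece cell at anchor (2, 0):
  offset (0,1) -> (2,1): empty -> OK
  offset (1,0) -> (3,0): empty -> OK
  offset (1,1) -> (3,1): empty -> OK
  offset (1,2) -> (3,2): empty -> OK
All cells valid: yes

Answer: yes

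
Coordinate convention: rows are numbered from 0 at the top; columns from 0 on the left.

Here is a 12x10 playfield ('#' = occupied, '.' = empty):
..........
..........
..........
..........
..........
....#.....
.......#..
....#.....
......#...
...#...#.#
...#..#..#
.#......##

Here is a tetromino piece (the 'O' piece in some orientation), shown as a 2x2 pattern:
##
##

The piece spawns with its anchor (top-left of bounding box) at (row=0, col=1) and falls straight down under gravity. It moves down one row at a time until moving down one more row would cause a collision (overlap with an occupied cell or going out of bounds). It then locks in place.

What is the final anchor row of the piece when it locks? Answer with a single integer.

Answer: 9

Derivation:
Spawn at (row=0, col=1). Try each row:
  row 0: fits
  row 1: fits
  row 2: fits
  row 3: fits
  row 4: fits
  row 5: fits
  row 6: fits
  row 7: fits
  row 8: fits
  row 9: fits
  row 10: blocked -> lock at row 9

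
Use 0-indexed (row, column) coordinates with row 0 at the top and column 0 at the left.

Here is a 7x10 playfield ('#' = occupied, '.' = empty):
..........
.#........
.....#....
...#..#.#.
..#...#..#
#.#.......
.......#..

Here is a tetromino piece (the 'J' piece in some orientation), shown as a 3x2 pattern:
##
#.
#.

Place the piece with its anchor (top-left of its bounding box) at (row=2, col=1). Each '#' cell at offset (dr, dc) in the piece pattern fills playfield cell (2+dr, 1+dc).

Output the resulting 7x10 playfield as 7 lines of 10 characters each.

Fill (2+0,1+0) = (2,1)
Fill (2+0,1+1) = (2,2)
Fill (2+1,1+0) = (3,1)
Fill (2+2,1+0) = (4,1)

Answer: ..........
.#........
.##..#....
.#.#..#.#.
.##...#..#
#.#.......
.......#..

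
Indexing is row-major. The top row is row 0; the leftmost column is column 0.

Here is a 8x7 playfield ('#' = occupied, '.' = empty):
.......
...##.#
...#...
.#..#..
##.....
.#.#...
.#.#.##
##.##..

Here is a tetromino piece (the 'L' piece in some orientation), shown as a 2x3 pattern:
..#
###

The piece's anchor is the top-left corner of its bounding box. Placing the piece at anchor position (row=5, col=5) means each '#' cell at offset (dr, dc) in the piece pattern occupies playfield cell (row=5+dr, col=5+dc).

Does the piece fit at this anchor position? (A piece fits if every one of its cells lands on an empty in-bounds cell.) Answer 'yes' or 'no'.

Answer: no

Derivation:
Check each piece cell at anchor (5, 5):
  offset (0,2) -> (5,7): out of bounds -> FAIL
  offset (1,0) -> (6,5): occupied ('#') -> FAIL
  offset (1,1) -> (6,6): occupied ('#') -> FAIL
  offset (1,2) -> (6,7): out of bounds -> FAIL
All cells valid: no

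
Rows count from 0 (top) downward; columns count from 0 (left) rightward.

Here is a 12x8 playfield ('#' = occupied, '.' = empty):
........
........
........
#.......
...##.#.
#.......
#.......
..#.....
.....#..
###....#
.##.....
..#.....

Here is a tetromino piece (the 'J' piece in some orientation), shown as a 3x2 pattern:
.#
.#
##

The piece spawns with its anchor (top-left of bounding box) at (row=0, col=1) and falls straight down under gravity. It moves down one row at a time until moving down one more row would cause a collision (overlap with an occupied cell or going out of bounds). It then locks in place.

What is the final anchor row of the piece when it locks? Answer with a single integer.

Answer: 4

Derivation:
Spawn at (row=0, col=1). Try each row:
  row 0: fits
  row 1: fits
  row 2: fits
  row 3: fits
  row 4: fits
  row 5: blocked -> lock at row 4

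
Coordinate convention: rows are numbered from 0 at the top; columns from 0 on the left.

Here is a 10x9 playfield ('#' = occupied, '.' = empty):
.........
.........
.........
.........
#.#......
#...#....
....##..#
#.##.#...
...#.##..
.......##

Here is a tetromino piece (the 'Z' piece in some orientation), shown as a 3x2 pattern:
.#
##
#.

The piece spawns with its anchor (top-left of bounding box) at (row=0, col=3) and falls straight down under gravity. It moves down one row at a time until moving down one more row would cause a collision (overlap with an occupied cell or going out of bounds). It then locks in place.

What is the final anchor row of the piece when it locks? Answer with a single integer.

Answer: 3

Derivation:
Spawn at (row=0, col=3). Try each row:
  row 0: fits
  row 1: fits
  row 2: fits
  row 3: fits
  row 4: blocked -> lock at row 3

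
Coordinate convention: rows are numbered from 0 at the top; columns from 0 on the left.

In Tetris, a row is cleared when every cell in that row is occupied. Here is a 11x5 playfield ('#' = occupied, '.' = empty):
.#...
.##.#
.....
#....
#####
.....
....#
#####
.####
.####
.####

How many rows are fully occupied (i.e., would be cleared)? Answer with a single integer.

Check each row:
  row 0: 4 empty cells -> not full
  row 1: 2 empty cells -> not full
  row 2: 5 empty cells -> not full
  row 3: 4 empty cells -> not full
  row 4: 0 empty cells -> FULL (clear)
  row 5: 5 empty cells -> not full
  row 6: 4 empty cells -> not full
  row 7: 0 empty cells -> FULL (clear)
  row 8: 1 empty cell -> not full
  row 9: 1 empty cell -> not full
  row 10: 1 empty cell -> not full
Total rows cleared: 2

Answer: 2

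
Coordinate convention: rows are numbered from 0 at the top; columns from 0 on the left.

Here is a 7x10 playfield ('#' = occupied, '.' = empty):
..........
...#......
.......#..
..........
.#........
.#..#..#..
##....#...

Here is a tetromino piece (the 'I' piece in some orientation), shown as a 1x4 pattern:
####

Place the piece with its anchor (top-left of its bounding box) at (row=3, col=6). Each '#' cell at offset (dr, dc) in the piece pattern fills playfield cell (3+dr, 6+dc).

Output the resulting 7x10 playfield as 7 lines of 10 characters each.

Answer: ..........
...#......
.......#..
......####
.#........
.#..#..#..
##....#...

Derivation:
Fill (3+0,6+0) = (3,6)
Fill (3+0,6+1) = (3,7)
Fill (3+0,6+2) = (3,8)
Fill (3+0,6+3) = (3,9)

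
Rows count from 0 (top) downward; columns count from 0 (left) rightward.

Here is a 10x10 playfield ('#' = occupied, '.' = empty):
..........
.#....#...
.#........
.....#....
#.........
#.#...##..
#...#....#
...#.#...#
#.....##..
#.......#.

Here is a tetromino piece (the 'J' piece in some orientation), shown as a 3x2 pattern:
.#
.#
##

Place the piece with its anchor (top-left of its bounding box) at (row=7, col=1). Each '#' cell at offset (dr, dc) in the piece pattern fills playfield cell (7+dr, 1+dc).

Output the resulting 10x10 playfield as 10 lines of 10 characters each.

Answer: ..........
.#....#...
.#........
.....#....
#.........
#.#...##..
#...#....#
..##.#...#
#.#...##..
###.....#.

Derivation:
Fill (7+0,1+1) = (7,2)
Fill (7+1,1+1) = (8,2)
Fill (7+2,1+0) = (9,1)
Fill (7+2,1+1) = (9,2)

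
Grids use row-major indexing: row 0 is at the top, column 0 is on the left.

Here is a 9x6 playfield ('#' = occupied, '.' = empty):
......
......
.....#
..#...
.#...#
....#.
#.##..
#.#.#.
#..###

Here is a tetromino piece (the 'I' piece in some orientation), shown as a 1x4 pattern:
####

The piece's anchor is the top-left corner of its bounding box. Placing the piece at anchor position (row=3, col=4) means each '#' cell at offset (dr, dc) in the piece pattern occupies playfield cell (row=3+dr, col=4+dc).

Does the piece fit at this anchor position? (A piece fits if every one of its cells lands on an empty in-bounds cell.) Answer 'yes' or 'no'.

Answer: no

Derivation:
Check each piece cell at anchor (3, 4):
  offset (0,0) -> (3,4): empty -> OK
  offset (0,1) -> (3,5): empty -> OK
  offset (0,2) -> (3,6): out of bounds -> FAIL
  offset (0,3) -> (3,7): out of bounds -> FAIL
All cells valid: no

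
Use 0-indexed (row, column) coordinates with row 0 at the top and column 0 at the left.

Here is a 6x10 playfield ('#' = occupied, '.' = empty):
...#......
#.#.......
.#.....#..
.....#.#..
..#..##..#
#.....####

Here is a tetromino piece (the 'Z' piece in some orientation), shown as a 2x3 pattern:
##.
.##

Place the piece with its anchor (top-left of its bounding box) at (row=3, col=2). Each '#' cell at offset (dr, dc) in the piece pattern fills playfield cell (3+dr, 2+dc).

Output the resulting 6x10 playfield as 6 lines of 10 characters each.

Fill (3+0,2+0) = (3,2)
Fill (3+0,2+1) = (3,3)
Fill (3+1,2+1) = (4,3)
Fill (3+1,2+2) = (4,4)

Answer: ...#......
#.#.......
.#.....#..
..##.#.#..
..#####..#
#.....####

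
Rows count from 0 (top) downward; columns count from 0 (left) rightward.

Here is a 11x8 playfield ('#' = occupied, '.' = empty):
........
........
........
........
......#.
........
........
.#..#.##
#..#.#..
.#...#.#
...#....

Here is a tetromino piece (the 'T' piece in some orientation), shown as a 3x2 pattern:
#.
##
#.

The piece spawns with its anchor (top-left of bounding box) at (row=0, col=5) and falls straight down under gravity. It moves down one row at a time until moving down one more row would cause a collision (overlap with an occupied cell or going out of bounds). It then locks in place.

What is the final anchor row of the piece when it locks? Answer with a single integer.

Spawn at (row=0, col=5). Try each row:
  row 0: fits
  row 1: fits
  row 2: fits
  row 3: blocked -> lock at row 2

Answer: 2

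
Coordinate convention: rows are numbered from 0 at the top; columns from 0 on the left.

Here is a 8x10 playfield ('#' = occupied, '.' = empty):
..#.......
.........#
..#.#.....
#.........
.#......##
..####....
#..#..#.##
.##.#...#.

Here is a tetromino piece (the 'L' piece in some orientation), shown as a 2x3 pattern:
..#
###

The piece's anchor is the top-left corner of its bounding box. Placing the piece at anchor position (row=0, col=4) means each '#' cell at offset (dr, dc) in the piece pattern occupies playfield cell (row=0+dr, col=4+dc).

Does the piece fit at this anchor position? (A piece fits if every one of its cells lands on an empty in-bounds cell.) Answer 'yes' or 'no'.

Answer: yes

Derivation:
Check each piece cell at anchor (0, 4):
  offset (0,2) -> (0,6): empty -> OK
  offset (1,0) -> (1,4): empty -> OK
  offset (1,1) -> (1,5): empty -> OK
  offset (1,2) -> (1,6): empty -> OK
All cells valid: yes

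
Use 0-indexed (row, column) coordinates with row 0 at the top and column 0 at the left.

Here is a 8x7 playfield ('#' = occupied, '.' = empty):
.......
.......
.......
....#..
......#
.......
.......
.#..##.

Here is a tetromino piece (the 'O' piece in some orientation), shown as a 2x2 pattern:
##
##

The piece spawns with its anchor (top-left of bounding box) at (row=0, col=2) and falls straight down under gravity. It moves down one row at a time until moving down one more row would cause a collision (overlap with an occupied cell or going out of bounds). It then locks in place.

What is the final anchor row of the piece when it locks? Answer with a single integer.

Spawn at (row=0, col=2). Try each row:
  row 0: fits
  row 1: fits
  row 2: fits
  row 3: fits
  row 4: fits
  row 5: fits
  row 6: fits
  row 7: blocked -> lock at row 6

Answer: 6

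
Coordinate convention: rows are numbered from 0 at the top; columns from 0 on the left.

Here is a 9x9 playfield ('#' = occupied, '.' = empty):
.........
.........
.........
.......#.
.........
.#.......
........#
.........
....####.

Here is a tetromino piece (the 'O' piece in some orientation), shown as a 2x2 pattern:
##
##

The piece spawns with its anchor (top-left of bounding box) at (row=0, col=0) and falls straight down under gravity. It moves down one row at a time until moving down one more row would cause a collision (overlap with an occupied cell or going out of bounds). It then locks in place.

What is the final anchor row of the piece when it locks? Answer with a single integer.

Spawn at (row=0, col=0). Try each row:
  row 0: fits
  row 1: fits
  row 2: fits
  row 3: fits
  row 4: blocked -> lock at row 3

Answer: 3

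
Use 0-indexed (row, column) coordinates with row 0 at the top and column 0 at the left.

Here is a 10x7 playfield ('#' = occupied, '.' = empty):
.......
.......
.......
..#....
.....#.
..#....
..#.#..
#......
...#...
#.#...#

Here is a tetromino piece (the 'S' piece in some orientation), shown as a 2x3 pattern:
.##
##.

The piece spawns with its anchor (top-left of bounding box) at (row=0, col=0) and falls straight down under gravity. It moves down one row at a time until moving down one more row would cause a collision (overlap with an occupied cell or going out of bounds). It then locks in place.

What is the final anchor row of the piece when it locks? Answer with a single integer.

Answer: 2

Derivation:
Spawn at (row=0, col=0). Try each row:
  row 0: fits
  row 1: fits
  row 2: fits
  row 3: blocked -> lock at row 2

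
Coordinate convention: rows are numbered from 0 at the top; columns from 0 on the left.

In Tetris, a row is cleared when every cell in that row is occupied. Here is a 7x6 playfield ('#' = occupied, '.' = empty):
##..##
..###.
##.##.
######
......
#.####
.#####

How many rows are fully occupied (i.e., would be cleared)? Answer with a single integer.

Answer: 1

Derivation:
Check each row:
  row 0: 2 empty cells -> not full
  row 1: 3 empty cells -> not full
  row 2: 2 empty cells -> not full
  row 3: 0 empty cells -> FULL (clear)
  row 4: 6 empty cells -> not full
  row 5: 1 empty cell -> not full
  row 6: 1 empty cell -> not full
Total rows cleared: 1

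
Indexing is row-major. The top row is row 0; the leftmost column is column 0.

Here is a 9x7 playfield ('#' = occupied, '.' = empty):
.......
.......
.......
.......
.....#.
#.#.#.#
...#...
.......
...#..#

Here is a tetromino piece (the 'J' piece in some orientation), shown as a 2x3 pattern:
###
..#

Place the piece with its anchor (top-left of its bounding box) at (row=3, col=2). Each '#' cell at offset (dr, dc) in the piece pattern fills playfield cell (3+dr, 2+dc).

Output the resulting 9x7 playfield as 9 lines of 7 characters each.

Answer: .......
.......
.......
..###..
....##.
#.#.#.#
...#...
.......
...#..#

Derivation:
Fill (3+0,2+0) = (3,2)
Fill (3+0,2+1) = (3,3)
Fill (3+0,2+2) = (3,4)
Fill (3+1,2+2) = (4,4)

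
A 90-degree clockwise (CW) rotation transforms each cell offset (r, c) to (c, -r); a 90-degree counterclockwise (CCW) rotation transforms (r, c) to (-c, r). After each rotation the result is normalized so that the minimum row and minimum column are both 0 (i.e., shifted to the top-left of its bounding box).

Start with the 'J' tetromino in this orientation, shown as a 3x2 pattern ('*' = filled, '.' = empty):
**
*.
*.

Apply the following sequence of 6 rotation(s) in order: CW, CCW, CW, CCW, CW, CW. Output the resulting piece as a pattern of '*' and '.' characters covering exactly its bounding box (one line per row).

Start:
**
*.
*.
After rotation 1 (CW):
***
..*
After rotation 2 (CCW):
**
*.
*.
After rotation 3 (CW):
***
..*
After rotation 4 (CCW):
**
*.
*.
After rotation 5 (CW):
***
..*
After rotation 6 (CW):
.*
.*
**

Answer: .*
.*
**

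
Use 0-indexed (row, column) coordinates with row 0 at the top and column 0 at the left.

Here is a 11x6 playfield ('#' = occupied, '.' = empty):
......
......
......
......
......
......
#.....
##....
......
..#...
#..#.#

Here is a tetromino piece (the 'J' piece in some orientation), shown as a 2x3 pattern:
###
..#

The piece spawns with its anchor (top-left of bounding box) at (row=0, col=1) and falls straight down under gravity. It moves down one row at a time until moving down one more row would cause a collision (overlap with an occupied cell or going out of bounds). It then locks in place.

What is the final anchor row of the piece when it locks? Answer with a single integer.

Answer: 6

Derivation:
Spawn at (row=0, col=1). Try each row:
  row 0: fits
  row 1: fits
  row 2: fits
  row 3: fits
  row 4: fits
  row 5: fits
  row 6: fits
  row 7: blocked -> lock at row 6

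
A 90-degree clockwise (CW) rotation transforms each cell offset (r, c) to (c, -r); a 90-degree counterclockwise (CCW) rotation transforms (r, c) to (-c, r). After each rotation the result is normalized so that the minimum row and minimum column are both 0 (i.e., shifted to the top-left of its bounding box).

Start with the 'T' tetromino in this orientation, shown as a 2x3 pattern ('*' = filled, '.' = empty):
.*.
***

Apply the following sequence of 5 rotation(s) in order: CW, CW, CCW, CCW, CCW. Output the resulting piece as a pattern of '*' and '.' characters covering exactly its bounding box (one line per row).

Answer: .*
**
.*

Derivation:
Start:
.*.
***
After rotation 1 (CW):
*.
**
*.
After rotation 2 (CW):
***
.*.
After rotation 3 (CCW):
*.
**
*.
After rotation 4 (CCW):
.*.
***
After rotation 5 (CCW):
.*
**
.*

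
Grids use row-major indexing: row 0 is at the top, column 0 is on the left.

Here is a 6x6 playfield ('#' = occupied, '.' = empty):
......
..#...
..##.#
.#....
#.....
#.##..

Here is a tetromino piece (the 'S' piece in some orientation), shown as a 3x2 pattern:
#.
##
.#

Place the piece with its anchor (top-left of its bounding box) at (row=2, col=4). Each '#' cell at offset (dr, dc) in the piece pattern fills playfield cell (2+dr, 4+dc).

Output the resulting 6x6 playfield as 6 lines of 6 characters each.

Fill (2+0,4+0) = (2,4)
Fill (2+1,4+0) = (3,4)
Fill (2+1,4+1) = (3,5)
Fill (2+2,4+1) = (4,5)

Answer: ......
..#...
..####
.#..##
#....#
#.##..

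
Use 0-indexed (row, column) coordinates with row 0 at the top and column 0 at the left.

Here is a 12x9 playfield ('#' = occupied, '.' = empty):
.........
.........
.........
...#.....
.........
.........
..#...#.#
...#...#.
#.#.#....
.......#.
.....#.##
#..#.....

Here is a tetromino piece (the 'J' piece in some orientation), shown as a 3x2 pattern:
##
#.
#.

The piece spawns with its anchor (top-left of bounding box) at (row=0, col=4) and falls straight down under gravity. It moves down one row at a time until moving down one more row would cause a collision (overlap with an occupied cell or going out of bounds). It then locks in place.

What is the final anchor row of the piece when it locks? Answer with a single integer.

Spawn at (row=0, col=4). Try each row:
  row 0: fits
  row 1: fits
  row 2: fits
  row 3: fits
  row 4: fits
  row 5: fits
  row 6: blocked -> lock at row 5

Answer: 5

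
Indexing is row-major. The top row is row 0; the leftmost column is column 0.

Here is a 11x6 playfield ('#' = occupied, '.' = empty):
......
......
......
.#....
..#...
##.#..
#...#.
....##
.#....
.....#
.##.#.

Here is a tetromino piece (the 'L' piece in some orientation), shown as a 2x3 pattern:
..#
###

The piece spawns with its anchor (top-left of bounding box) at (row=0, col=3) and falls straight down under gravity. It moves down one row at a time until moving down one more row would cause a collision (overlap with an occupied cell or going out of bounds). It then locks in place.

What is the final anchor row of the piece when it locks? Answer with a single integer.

Answer: 3

Derivation:
Spawn at (row=0, col=3). Try each row:
  row 0: fits
  row 1: fits
  row 2: fits
  row 3: fits
  row 4: blocked -> lock at row 3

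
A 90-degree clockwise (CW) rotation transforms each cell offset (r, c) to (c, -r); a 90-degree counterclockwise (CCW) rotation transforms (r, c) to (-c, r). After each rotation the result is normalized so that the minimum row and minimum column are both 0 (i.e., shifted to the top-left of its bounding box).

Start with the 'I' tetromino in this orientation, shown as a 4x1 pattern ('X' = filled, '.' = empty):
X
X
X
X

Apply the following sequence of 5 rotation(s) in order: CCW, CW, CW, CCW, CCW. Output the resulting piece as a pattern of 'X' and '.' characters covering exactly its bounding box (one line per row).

Start:
X
X
X
X
After rotation 1 (CCW):
XXXX
After rotation 2 (CW):
X
X
X
X
After rotation 3 (CW):
XXXX
After rotation 4 (CCW):
X
X
X
X
After rotation 5 (CCW):
XXXX

Answer: XXXX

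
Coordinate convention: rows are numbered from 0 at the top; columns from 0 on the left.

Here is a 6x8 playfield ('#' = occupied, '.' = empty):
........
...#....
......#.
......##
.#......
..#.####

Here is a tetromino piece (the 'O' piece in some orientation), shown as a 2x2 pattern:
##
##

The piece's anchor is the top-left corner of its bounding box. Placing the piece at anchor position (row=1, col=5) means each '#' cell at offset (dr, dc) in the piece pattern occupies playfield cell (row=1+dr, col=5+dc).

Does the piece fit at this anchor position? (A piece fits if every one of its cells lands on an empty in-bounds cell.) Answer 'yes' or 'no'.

Answer: no

Derivation:
Check each piece cell at anchor (1, 5):
  offset (0,0) -> (1,5): empty -> OK
  offset (0,1) -> (1,6): empty -> OK
  offset (1,0) -> (2,5): empty -> OK
  offset (1,1) -> (2,6): occupied ('#') -> FAIL
All cells valid: no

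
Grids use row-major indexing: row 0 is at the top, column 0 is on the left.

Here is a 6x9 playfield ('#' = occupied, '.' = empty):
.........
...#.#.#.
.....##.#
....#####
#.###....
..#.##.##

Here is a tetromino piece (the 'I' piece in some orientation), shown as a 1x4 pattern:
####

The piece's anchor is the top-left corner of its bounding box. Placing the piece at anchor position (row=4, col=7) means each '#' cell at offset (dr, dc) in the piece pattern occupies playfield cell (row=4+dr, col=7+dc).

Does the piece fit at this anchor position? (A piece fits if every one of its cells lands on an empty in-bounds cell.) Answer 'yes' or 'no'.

Answer: no

Derivation:
Check each piece cell at anchor (4, 7):
  offset (0,0) -> (4,7): empty -> OK
  offset (0,1) -> (4,8): empty -> OK
  offset (0,2) -> (4,9): out of bounds -> FAIL
  offset (0,3) -> (4,10): out of bounds -> FAIL
All cells valid: no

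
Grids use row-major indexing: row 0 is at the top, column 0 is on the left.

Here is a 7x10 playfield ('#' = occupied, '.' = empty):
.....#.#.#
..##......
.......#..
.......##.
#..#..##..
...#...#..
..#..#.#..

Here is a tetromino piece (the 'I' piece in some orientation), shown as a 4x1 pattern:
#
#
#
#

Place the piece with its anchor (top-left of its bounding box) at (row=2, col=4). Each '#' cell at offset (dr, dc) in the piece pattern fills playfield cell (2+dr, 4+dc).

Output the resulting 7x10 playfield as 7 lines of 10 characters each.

Fill (2+0,4+0) = (2,4)
Fill (2+1,4+0) = (3,4)
Fill (2+2,4+0) = (4,4)
Fill (2+3,4+0) = (5,4)

Answer: .....#.#.#
..##......
....#..#..
....#..##.
#..##.##..
...##..#..
..#..#.#..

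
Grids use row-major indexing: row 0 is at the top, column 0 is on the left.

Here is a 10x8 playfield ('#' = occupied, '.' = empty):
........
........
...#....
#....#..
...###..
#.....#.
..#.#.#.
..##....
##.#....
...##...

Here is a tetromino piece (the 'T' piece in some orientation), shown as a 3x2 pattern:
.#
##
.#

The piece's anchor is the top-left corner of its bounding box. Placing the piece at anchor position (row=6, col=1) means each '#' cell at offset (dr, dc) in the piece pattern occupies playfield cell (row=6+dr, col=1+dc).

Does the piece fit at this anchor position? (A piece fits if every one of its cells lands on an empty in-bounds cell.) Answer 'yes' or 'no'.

Answer: no

Derivation:
Check each piece cell at anchor (6, 1):
  offset (0,1) -> (6,2): occupied ('#') -> FAIL
  offset (1,0) -> (7,1): empty -> OK
  offset (1,1) -> (7,2): occupied ('#') -> FAIL
  offset (2,1) -> (8,2): empty -> OK
All cells valid: no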